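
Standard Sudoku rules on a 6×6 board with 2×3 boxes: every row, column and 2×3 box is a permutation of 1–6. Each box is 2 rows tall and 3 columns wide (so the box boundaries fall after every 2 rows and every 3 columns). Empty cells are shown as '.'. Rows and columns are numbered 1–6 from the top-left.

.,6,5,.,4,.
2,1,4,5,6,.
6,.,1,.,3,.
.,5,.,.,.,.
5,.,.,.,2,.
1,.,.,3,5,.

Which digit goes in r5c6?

4

r1c1 = 3: row 1 has {4,5,6}; col 1 has {1,2,5,6}; box has {1,2,4,5,6} → only 3 remains.
r2c6 = 3: row 2 has {1,2,4,5,6}; col 6 has {}; box has {4,5,6} → only 3 remains.
r4c1 = 4: row 4 has {5}; col 1 has {1,2,3,5,6}; box has {1,5,6} → only 4 remains.
r4c5 = 1: row 4 has {4,5}; col 5 has {2,3,4,5,6}; box has {3} → only 1 remains.
r3c2 = 2: row 3 has {1,3,6}; col 2 has {1,5,6}; box has {1,4,5,6} → only 2 remains.
r3c4 = 4: row 3 has {1,2,3,6}; col 4 has {3,5}; box has {1,3} → only 4 remains.
r3c6 = 5: row 3 has {1,2,3,4,6}; col 6 has {3}; box has {1,3,4} → only 5 remains.
r4c3 = 3: row 4 has {1,4,5}; col 3 has {1,4,5}; box has {1,2,4,5,6} → only 3 remains.
r5c3 = 6: row 5 has {2,5}; col 3 has {1,3,4,5}; box has {1,5} → only 6 remains.
r5c4 = 1: row 5 has {2,5,6}; col 4 has {3,4,5}; box has {2,3,5} → only 1 remains.
r5c6 = 4: row 5 has {1,2,5,6}; col 6 has {3,5}; box has {1,2,3,5} → only 4 remains.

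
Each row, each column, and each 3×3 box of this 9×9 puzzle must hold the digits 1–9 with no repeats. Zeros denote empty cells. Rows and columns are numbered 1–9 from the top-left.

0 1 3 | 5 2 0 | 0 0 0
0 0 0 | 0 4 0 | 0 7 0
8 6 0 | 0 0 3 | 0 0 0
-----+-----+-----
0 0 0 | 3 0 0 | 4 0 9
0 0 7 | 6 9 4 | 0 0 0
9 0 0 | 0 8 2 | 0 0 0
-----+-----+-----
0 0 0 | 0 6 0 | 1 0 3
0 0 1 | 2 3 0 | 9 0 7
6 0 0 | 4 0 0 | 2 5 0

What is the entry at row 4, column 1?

row 3, column 7 = 5 (sole candidate).
row 9, column 9 = 8 (sole candidate).
row 7, column 8 = 4 (sole candidate).
row 8, column 8 = 6 (sole candidate).
row 9, column 3 = 9 (sole candidate).
row 2, column 7 = 3 (hidden single in row 2).
row 5, column 7 = 8 (sole candidate).
row 1, column 7 = 6 (sole candidate).
row 1, column 9 = 4 (sole candidate).
row 6, column 7 = 7 (sole candidate).
row 1, column 1 = 7 (sole candidate).
row 6, column 4 = 1 (sole candidate).
row 6, column 8 = 3 (sole candidate).
row 2, column 6 = 6 (hidden single in row 2).
row 2, column 9 = 1 (hidden single in row 2).
row 2, column 4 = 8 (hidden single in row 2).
row 1, column 6 = 9 (sole candidate).
row 1, column 8 = 8 (sole candidate).
row 3, column 4 = 7 (sole candidate).
row 3, column 5 = 1 (sole candidate).
row 3, column 9 = 2 (sole candidate).
row 5, column 9 = 5 (sole candidate).
row 6, column 9 = 6 (sole candidate).
row 7, column 4 = 9 (sole candidate).
row 9, column 5 = 7 (sole candidate).
row 9, column 6 = 1 (sole candidate).
row 3, column 3 = 4 (sole candidate).
row 3, column 8 = 9 (sole candidate).
row 4, column 5 = 5 (sole candidate).
row 4, column 6 = 7 (sole candidate).
row 6, column 3 = 5 (sole candidate).
row 9, column 2 = 3 (sole candidate).
row 2, column 3 = 2 (sole candidate).
row 5, column 2 = 2 (sole candidate).
row 5, column 8 = 1 (sole candidate).
row 6, column 2 = 4 (sole candidate).
row 7, column 3 = 8 (sole candidate).
row 7, column 6 = 5 (sole candidate).
row 8, column 2 = 5 (sole candidate).
row 8, column 6 = 8 (sole candidate).
row 2, column 1 = 5 (sole candidate).
row 2, column 2 = 9 (sole candidate).
row 4, column 1 = 1: row 4 has {3,4,5,7,9}; col 1 has {5,6,7,8,9}; box has {2,4,5,7,9} → only 1 remains.

1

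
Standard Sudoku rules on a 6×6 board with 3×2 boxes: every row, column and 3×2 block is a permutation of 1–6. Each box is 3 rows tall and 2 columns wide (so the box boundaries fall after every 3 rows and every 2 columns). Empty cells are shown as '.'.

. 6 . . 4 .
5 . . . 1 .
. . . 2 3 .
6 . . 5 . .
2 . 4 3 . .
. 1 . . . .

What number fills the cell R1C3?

R1C4 = 1: row 1 has {4,6}; col 4 has {2,3,5}; box has {2} → only 1 remains.
R3C2 = 4: row 3 has {2,3}; col 2 has {1,6}; box has {5,6} → only 4 remains.
R4C2 = 3: row 4 has {5,6}; col 2 has {1,4,6}; box has {1,2,6} → only 3 remains.
R4C5 = 2: row 4 has {3,5,6}; col 5 has {1,3,4}; box has {} → only 2 remains.
R5C2 = 5: row 5 has {2,3,4}; col 2 has {1,3,4,6}; box has {1,2,3,6} → only 5 remains.
R5C5 = 6: row 5 has {2,3,4,5}; col 5 has {1,2,3,4}; box has {2} → only 6 remains.
R5C6 = 1: row 5 has {2,3,4,5,6}; col 6 has {}; box has {2,6} → only 1 remains.
R6C1 = 4: row 6 has {1}; col 1 has {2,5,6}; box has {1,2,3,5,6} → only 4 remains.
R6C4 = 6: row 6 has {1,4}; col 4 has {1,2,3,5}; box has {3,4,5} → only 6 remains.
R6C5 = 5: row 6 has {1,4,6}; col 5 has {1,2,3,4,6}; box has {1,2,6} → only 5 remains.
R6C6 = 3: row 6 has {1,4,5,6}; col 6 has {1}; box has {1,2,5,6} → only 3 remains.
R1C1 = 3: row 1 has {1,4,6}; col 1 has {2,4,5,6}; box has {4,5,6} → only 3 remains.
R1C3 = 5: row 1 has {1,3,4,6}; col 3 has {4}; box has {1,2} → only 5 remains.

5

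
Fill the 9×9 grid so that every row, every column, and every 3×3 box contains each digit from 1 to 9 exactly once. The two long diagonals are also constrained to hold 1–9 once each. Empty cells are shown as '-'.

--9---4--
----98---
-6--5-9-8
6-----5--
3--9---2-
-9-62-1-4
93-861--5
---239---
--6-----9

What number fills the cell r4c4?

1

r4c8 = 9: in row 4, 9 can only go here (every other open cell in that row sees a 9).
r9c4 = 5: in column 4, 5 can only go here (every other open cell in that column sees a 5).
r1c6 = 6: in column 6, 6 can only go here (every other open cell in that column sees a 6).
r3c6 = 2: in column 6, 2 can only go here (every other open cell in that column sees a 2).
r8c8 = 6: in column 8, 6 can only go here (every other open cell in that column sees a 6).
Singles propagation stalls before the target is settled. Branch on r4c9 (candidates {3,7}).
  Try r4c9 = 3: this forces r6c6=3, r2c3=3; then anti-diagonal has no cell left for 3 — contradiction.
So r4c9 = 7.
r5c9 = 6 (sole candidate).
r8c9 = 1 (sole candidate).
r5c7 = 8 (sole candidate).
r6c8 = 3 (sole candidate).
r8c7 = 7 (sole candidate).
r7c7 = 2 (sole candidate).
r7c8 = 4 (sole candidate).
r9c7 = 3 (sole candidate).
r9c8 = 8 (sole candidate).
r2c7 = 6 (sole candidate).
r7c3 = 7 (sole candidate).
r4c5 = 8 (hidden single in column 5).
r4c6 = 3 (hidden single in column 6).
r1c9 = 2 (sole candidate).
r2c9 = 3 (sole candidate).
r1c4 = 3 (hidden single in row 1).
r3c3 = 3 (hidden single in row 3).
r9c2 = 2 (hidden single in row 9).
r4c3 = 2 (hidden single in row 4).
r2c1 = 2 (hidden single in row 2).
r9c1 = 1 (hidden single in row 9).
r2c8 = 5 (sole candidate).
r5c5 = 4 (sole candidate).
r8c2 = 8 (sole candidate).
r9c5 = 7 (sole candidate).
r9c6 = 4 (sole candidate).
r1c5 = 1 (sole candidate).
r1c8 = 7 (sole candidate).
r3c8 = 1 (sole candidate).
r4c4 = 1: row 4 has {2,3,5,6,7,8,9}; col 4 has {2,3,5,6,8,9}; box has {2,3,4,6,8,9}; main diagonal has {2,3,4,6,9} → only 1 remains.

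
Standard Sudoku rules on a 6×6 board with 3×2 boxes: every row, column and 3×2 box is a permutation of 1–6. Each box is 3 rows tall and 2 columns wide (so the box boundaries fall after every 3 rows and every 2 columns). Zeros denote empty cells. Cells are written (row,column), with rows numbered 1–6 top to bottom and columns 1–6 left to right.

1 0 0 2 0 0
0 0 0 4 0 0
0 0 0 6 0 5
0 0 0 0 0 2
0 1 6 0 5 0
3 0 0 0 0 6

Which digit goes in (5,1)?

(5,4) = 3: row 5 has {1,5,6}; col 4 has {2,4,6}; box has {6} → only 3 remains.
(5,6) = 4: row 5 has {1,3,5,6}; col 6 has {2,5,6}; box has {2,5,6} → only 4 remains.
(6,5) = 1: row 6 has {3,6}; col 5 has {5}; box has {2,4,5,6} → only 1 remains.
(1,6) = 3: row 1 has {1,2}; col 6 has {2,4,5,6}; box has {5} → only 3 remains.
(2,6) = 1: row 2 has {4}; col 6 has {2,3,4,5,6}; box has {3,5} → only 1 remains.
(4,5) = 3: row 4 has {2}; col 5 has {1,5}; box has {1,2,4,5,6} → only 3 remains.
(5,1) = 2: row 5 has {1,3,4,5,6}; col 1 has {1,3}; box has {1,3} → only 2 remains.

2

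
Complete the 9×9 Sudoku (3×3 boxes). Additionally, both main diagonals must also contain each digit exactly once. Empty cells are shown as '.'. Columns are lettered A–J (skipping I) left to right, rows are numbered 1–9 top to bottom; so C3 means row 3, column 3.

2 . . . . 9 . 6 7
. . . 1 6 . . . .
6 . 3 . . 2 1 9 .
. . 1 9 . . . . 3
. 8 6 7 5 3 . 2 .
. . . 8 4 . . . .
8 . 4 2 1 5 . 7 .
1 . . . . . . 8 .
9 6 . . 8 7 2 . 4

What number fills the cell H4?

E1 = 3 (sole candidate).
B2 = 7 (sole candidate).
H2 = 3 (sole candidate).
E3 = 7 (sole candidate).
E4 = 2 (sole candidate).
F4 = 6 (sole candidate).
A5 = 4 (sole candidate).
G5 = 9 (sole candidate).
J5 = 1 (sole candidate).
F6 = 1 (sole candidate).
H6 = 5 (sole candidate).
J6 = 6 (sole candidate).
B7 = 3 (sole candidate).
G7 = 6 (sole candidate).
J7 = 9 (sole candidate).
B8 = 2 (sole candidate).
E8 = 9 (sole candidate).
F8 = 4 (sole candidate).
J8 = 5 (sole candidate).
C9 = 5 (sole candidate).
D9 = 3 (sole candidate).
H9 = 1 (sole candidate).
C1 = 8 (sole candidate).
A2 = 5 (sole candidate).
C2 = 9 (sole candidate).
F2 = 8 (sole candidate).
G2 = 4 (sole candidate).
J2 = 2 (sole candidate).
B3 = 4 (sole candidate).
D3 = 5 (sole candidate).
J3 = 8 (sole candidate).
A4 = 7 (sole candidate).
B4 = 5 (sole candidate).
G4 = 8 (sole candidate).
H4 = 4: row 4 has {1,2,3,5,6,7,8,9}; col 8 has {1,2,3,5,6,7,8,9}; box has {1,2,3,5,6,8,9} → only 4 remains.

4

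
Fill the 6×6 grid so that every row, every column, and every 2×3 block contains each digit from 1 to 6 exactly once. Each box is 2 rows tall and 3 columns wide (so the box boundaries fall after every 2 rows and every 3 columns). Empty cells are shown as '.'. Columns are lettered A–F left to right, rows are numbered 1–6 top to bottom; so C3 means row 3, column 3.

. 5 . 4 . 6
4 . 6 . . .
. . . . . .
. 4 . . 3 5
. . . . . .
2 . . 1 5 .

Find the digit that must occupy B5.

1

D2 = 5: in row 2, 5 can only go here (every other open cell in that row sees a 5).
B6 = 6: in row 6, 6 can only go here (every other open cell in that row sees a 6).
D5 = 3: in column 4, 3 can only go here (every other open cell in that column sees a 3).
B5 = 1: row 5 has {3}; col 2 has {4,5,6}; box has {2,6} → only 1 remains.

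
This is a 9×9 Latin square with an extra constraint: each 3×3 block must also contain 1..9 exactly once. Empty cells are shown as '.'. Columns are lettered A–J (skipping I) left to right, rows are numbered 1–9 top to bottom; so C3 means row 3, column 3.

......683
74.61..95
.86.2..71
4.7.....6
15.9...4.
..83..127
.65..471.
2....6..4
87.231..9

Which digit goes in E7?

9

G2 = 2: row 2 has {1,4,5,6,7,9}; col 7 has {1,6,7}; box has {1,3,5,6,7,8,9} → only 2 remains.
G3 = 4: row 3 has {1,2,6,7,8}; col 7 has {1,2,6,7}; box has {1,2,3,5,6,7,8,9} → only 4 remains.
J5 = 8: row 5 has {1,4,5,9}; col 9 has {1,3,4,5,6,7,9}; box has {1,2,4,6,7} → only 8 remains.
B6 = 9: row 6 has {1,2,3,7,8}; col 2 has {4,5,6,7,8}; box has {1,4,5,7,8} → only 9 remains.
F6 = 5: row 6 has {1,2,3,7,8,9}; col 6 has {1,4,6}; box has {3,9} → only 5 remains.
D7 = 8: row 7 has {1,4,5,6,7}; col 4 has {2,3,6,9}; box has {1,2,3,4,6} → only 8 remains.
E7 = 9: row 7 has {1,4,5,6,7,8}; col 5 has {1,2,3}; box has {1,2,3,4,6,8} → only 9 remains.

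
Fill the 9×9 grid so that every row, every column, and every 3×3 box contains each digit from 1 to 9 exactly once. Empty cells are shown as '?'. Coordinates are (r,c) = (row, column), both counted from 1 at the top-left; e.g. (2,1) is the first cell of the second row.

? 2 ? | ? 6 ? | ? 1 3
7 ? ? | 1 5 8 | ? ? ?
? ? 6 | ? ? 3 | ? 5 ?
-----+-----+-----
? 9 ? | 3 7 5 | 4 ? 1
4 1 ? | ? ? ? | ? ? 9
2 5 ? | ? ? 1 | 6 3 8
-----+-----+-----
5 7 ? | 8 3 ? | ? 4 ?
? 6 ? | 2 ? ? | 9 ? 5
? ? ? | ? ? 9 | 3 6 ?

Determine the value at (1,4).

(2,7) = 2: row 2 has {1,5,7,8}; col 7 has {3,4,6,9}; box has {1,3,5} → only 2 remains.
(2,8) = 9: row 2 has {1,2,5,7,8}; col 8 has {1,3,4,5,6}; box has {1,2,3,5} → only 9 remains.
(4,3) = 8: row 4 has {1,3,4,5,7,9}; col 3 has {6}; box has {1,2,4,5,9} → only 8 remains.
(4,8) = 2: row 4 has {1,3,4,5,7,8,9}; col 8 has {1,3,4,5,6,9}; box has {1,3,4,6,8,9} → only 2 remains.
(5,4) = 6: row 5 has {1,4,9}; col 4 has {1,2,3,8}; box has {1,3,5,7} → only 6 remains.
(5,6) = 2: row 5 has {1,4,6,9}; col 6 has {1,3,5,8,9}; box has {1,3,5,6,7} → only 2 remains.
(5,8) = 7: row 5 has {1,2,4,6,9}; col 8 has {1,2,3,4,5,6,9}; box has {1,2,3,4,6,8,9} → only 7 remains.
(6,3) = 7: row 6 has {1,2,3,5,6,8}; col 3 has {6,8}; box has {1,2,4,5,8,9} → only 7 remains.
(7,6) = 6: row 7 has {3,4,5,7,8}; col 6 has {1,2,3,5,8,9}; box has {2,3,8,9} → only 6 remains.
(7,7) = 1: row 7 has {3,4,5,6,7,8}; col 7 has {2,3,4,6,9}; box has {3,4,5,6,9} → only 1 remains.
(7,9) = 2: row 7 has {1,3,4,5,6,7,8}; col 9 has {1,3,5,8,9}; box has {1,3,4,5,6,9} → only 2 remains.
(8,8) = 8: row 8 has {2,5,6,9}; col 8 has {1,2,3,4,5,6,7,9}; box has {1,2,3,4,5,6,9} → only 8 remains.
(9,9) = 7: row 9 has {3,6,9}; col 9 has {1,2,3,5,8,9}; box has {1,2,3,4,5,6,8,9} → only 7 remains.
(3,9) = 4: row 3 has {3,5,6}; col 9 has {1,2,3,5,7,8,9}; box has {1,2,3,5,9} → only 4 remains.
(4,1) = 6: row 4 has {1,2,3,4,5,7,8,9}; col 1 has {2,4,5,7}; box has {1,2,4,5,7,8,9} → only 6 remains.
(5,3) = 3: row 5 has {1,2,4,6,7,9}; col 3 has {6,7,8}; box has {1,2,4,5,6,7,8,9} → only 3 remains.
(5,5) = 8: row 5 has {1,2,3,4,6,7,9}; col 5 has {3,5,6,7}; box has {1,2,3,5,6,7} → only 8 remains.
(5,7) = 5: row 5 has {1,2,3,4,6,7,8,9}; col 7 has {1,2,3,4,6,9}; box has {1,2,3,4,6,7,8,9} → only 5 remains.
(7,3) = 9: row 7 has {1,2,3,4,5,6,7,8}; col 3 has {3,6,7,8}; box has {5,6,7} → only 9 remains.
(2,3) = 4: row 2 has {1,2,5,7,8,9}; col 3 has {3,6,7,8,9}; box has {2,6,7} → only 4 remains.
(2,9) = 6: row 2 has {1,2,4,5,7,8,9}; col 9 has {1,2,3,4,5,7,8,9}; box has {1,2,3,4,5,9} → only 6 remains.
(3,2) = 8: row 3 has {3,4,5,6}; col 2 has {1,2,5,6,7,9}; box has {2,4,6,7} → only 8 remains.
(3,7) = 7: row 3 has {3,4,5,6,8}; col 7 has {1,2,3,4,5,6,9}; box has {1,2,3,4,5,6,9} → only 7 remains.
(8,3) = 1: row 8 has {2,5,6,8,9}; col 3 has {3,4,6,7,8,9}; box has {5,6,7,9} → only 1 remains.
(8,5) = 4: row 8 has {1,2,5,6,8,9}; col 5 has {3,5,6,7,8}; box has {2,3,6,8,9} → only 4 remains.
(8,6) = 7: row 8 has {1,2,4,5,6,8,9}; col 6 has {1,2,3,5,6,8,9}; box has {2,3,4,6,8,9} → only 7 remains.
(9,1) = 8: row 9 has {3,6,7,9}; col 1 has {2,4,5,6,7}; box has {1,5,6,7,9} → only 8 remains.
(9,2) = 4: row 9 has {3,6,7,8,9}; col 2 has {1,2,5,6,7,8,9}; box has {1,5,6,7,8,9} → only 4 remains.
(9,3) = 2: row 9 has {3,4,6,7,8,9}; col 3 has {1,3,4,6,7,8,9}; box has {1,4,5,6,7,8,9} → only 2 remains.
(9,4) = 5: row 9 has {2,3,4,6,7,8,9}; col 4 has {1,2,3,6,8}; box has {2,3,4,6,7,8,9} → only 5 remains.
(9,5) = 1: row 9 has {2,3,4,5,6,7,8,9}; col 5 has {3,4,5,6,7,8}; box has {2,3,4,5,6,7,8,9} → only 1 remains.
(1,1) = 9: row 1 has {1,2,3,6}; col 1 has {2,4,5,6,7,8}; box has {2,4,6,7,8} → only 9 remains.
(1,3) = 5: row 1 has {1,2,3,6,9}; col 3 has {1,2,3,4,6,7,8,9}; box has {2,4,6,7,8,9} → only 5 remains.
(1,6) = 4: row 1 has {1,2,3,5,6,9}; col 6 has {1,2,3,5,6,7,8,9}; box has {1,3,5,6,8} → only 4 remains.
(1,7) = 8: row 1 has {1,2,3,4,5,6,9}; col 7 has {1,2,3,4,5,6,7,9}; box has {1,2,3,4,5,6,7,9} → only 8 remains.
(2,2) = 3: row 2 has {1,2,4,5,6,7,8,9}; col 2 has {1,2,4,5,6,7,8,9}; box has {2,4,5,6,7,8,9} → only 3 remains.
(3,1) = 1: row 3 has {3,4,5,6,7,8}; col 1 has {2,4,5,6,7,8,9}; box has {2,3,4,5,6,7,8,9} → only 1 remains.
(3,4) = 9: row 3 has {1,3,4,5,6,7,8}; col 4 has {1,2,3,5,6,8}; box has {1,3,4,5,6,8} → only 9 remains.
(3,5) = 2: row 3 has {1,3,4,5,6,7,8,9}; col 5 has {1,3,4,5,6,7,8}; box has {1,3,4,5,6,8,9} → only 2 remains.
(6,4) = 4: row 6 has {1,2,3,5,6,7,8}; col 4 has {1,2,3,5,6,8,9}; box has {1,2,3,5,6,7,8} → only 4 remains.
(6,5) = 9: row 6 has {1,2,3,4,5,6,7,8}; col 5 has {1,2,3,4,5,6,7,8}; box has {1,2,3,4,5,6,7,8} → only 9 remains.
(8,1) = 3: row 8 has {1,2,4,5,6,7,8,9}; col 1 has {1,2,4,5,6,7,8,9}; box has {1,2,4,5,6,7,8,9} → only 3 remains.
(1,4) = 7: row 1 has {1,2,3,4,5,6,8,9}; col 4 has {1,2,3,4,5,6,8,9}; box has {1,2,3,4,5,6,8,9} → only 7 remains.

7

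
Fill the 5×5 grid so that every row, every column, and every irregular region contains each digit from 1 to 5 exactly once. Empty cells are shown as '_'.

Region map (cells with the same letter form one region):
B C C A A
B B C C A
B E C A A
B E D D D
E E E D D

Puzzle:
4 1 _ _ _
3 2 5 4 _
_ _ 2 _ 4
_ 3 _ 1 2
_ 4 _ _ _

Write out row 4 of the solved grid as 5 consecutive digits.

row 1, column 3 = 3: row 1 has {1,4}; col 3 has {2,5}; region has {1,2,4,5} → only 3 remains.
row 1, column 5 = 5: row 1 has {1,3,4}; col 5 has {2,4}; region has {4} → only 5 remains.
row 2, column 5 = 1: row 2 has {2,3,4,5}; col 5 has {2,4,5}; region has {4,5} → only 1 remains.
row 3, column 2 = 5: row 3 has {2,4}; col 2 has {1,2,3,4}; region has {3,4} → only 5 remains.
row 3, column 4 = 3: row 3 has {2,4,5}; col 4 has {1,4}; region has {1,4,5} → only 3 remains.
row 4, column 1 = 5: row 4 has {1,2,3}; col 1 has {3,4}; region has {2,3,4} → only 5 remains.
row 4, column 3 = 4: row 4 has {1,2,3,5}; col 3 has {2,3,5}; region has {1,2} → only 4 remains.

53412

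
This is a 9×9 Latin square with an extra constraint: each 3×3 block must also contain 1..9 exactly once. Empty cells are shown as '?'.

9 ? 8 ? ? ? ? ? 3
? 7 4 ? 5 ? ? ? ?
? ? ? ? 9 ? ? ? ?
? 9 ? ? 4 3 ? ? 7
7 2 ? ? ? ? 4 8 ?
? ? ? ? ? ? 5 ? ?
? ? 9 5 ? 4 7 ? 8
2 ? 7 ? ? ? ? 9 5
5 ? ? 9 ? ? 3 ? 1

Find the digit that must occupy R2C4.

8

R8C7 = 6: row 8 has {2,5,7,9}; col 7 has {3,4,5,7}; box has {1,3,5,7,8,9} → only 6 remains.
R9C3 = 6: row 9 has {1,3,5,9}; col 3 has {4,7,8,9}; box has {2,5,7,9} → only 6 remains.
R7C8 = 2: row 7 has {4,5,7,8,9}; col 8 has {8,9}; box has {1,3,5,6,7,8,9} → only 2 remains.
R9C8 = 4: row 9 has {1,3,5,6,9}; col 8 has {2,8,9}; box has {1,2,3,5,6,7,8,9} → only 4 remains.
R9C2 = 8: row 9 has {1,3,4,5,6,9}; col 2 has {2,7,9}; box has {2,5,6,7,9} → only 8 remains.
R1C4 = 4: in row 1, 4 can only go here (every other open cell in that row sees a 4).
R3C9 = 4: in row 3, 4 can only go here (every other open cell in that row sees a 4).
R4C3 = 5: in row 4, 5 can only go here (every other open cell in that row sees a 5).
R5C3 = 3: in row 5, 3 can only go here (every other open cell in that row sees a 3).
R5C6 = 5: in row 5, 5 can only go here (every other open cell in that row sees a 5).
R6C3 = 1: row 6 has {5}; col 3 has {3,4,5,6,7,8,9}; box has {2,3,5,7,9} → only 1 remains.
R3C3 = 2: row 3 has {4,9}; col 3 has {1,3,4,5,6,7,8,9}; box has {4,7,8,9} → only 2 remains.
R5C9 = 9: in row 5, 9 can only go here (every other open cell in that row sees a 9).
R2C7 = 9: in row 2, 9 can only go here (every other open cell in that row sees a 9).
R6C8 = 3: in row 6, 3 can only go here (every other open cell in that row sees a 3).
R6C6 = 9: in row 6, 9 can only go here (every other open cell in that row sees a 9).
R7C5 = 6: in row 7, 6 can only go here (every other open cell in that row sees a 6).
R5C5 = 1: row 5 has {2,3,4,5,7,8,9}; col 5 has {4,5,6,9}; box has {3,4,5,9} → only 1 remains.
R5C4 = 6: row 5 has {1,2,3,4,5,7,8,9}; col 4 has {4,5,9}; box has {1,3,4,5,9} → only 6 remains.
R8C2 = 4: in row 8, 4 can only go here (every other open cell in that row sees a 4).
R6C2 = 6: row 6 has {1,3,5,9}; col 2 has {2,4,7,8,9}; box has {1,2,3,5,7,9} → only 6 remains.
R6C9 = 2: row 6 has {1,3,5,6,9}; col 9 has {1,3,4,5,7,8,9}; box has {3,4,5,7,8,9} → only 2 remains.
R2C9 = 6: row 2 has {4,5,7,9}; col 9 has {1,2,3,4,5,7,8,9}; box has {3,4,9} → only 6 remains.
R4C1 = 8: row 4 has {3,4,5,7,9}; col 1 has {2,5,7,9}; box has {1,2,3,5,6,7,9} → only 8 remains.
R4C4 = 2: row 4 has {3,4,5,7,8,9}; col 4 has {4,5,6,9}; box has {1,3,4,5,6,9} → only 2 remains.
R4C7 = 1: row 4 has {2,3,4,5,7,8,9}; col 7 has {3,4,5,6,7,9}; box has {2,3,4,5,7,8,9} → only 1 remains.
R4C8 = 6: row 4 has {1,2,3,4,5,7,8,9}; col 8 has {2,3,4,8,9}; box has {1,2,3,4,5,7,8,9} → only 6 remains.
R6C1 = 4: row 6 has {1,2,3,5,6,9}; col 1 has {2,5,7,8,9}; box has {1,2,3,5,6,7,8,9} → only 4 remains.
R1C7 = 2: row 1 has {3,4,8,9}; col 7 has {1,3,4,5,6,7,9}; box has {3,4,6,9} → only 2 remains.
R2C8 = 1: row 2 has {4,5,6,7,9}; col 8 has {2,3,4,6,8,9}; box has {2,3,4,6,9} → only 1 remains.
R3C7 = 8: row 3 has {2,4,9}; col 7 has {1,2,3,4,5,6,7,9}; box has {1,2,3,4,6,9} → only 8 remains.
R1C5 = 7: row 1 has {2,3,4,8,9}; col 5 has {1,4,5,6,9}; box has {4,5,9} → only 7 remains.
R1C8 = 5: row 1 has {2,3,4,7,8,9}; col 8 has {1,2,3,4,6,8,9}; box has {1,2,3,4,6,8,9} → only 5 remains.
R2C1 = 3: row 2 has {1,4,5,6,7,9}; col 1 has {2,4,5,7,8,9}; box has {2,4,7,8,9} → only 3 remains.
R2C4 = 8: row 2 has {1,3,4,5,6,7,9}; col 4 has {2,4,5,6,9}; box has {4,5,7,9} → only 8 remains.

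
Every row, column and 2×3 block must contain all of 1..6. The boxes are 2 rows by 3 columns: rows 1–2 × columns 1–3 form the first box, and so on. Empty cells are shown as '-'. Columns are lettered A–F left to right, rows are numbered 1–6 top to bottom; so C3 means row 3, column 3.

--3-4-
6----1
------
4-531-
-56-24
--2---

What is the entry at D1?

C2 = 4: row 2 has {1,6}; col 3 has {2,3,5,6}; box has {3,6} → only 4 remains.
C3 = 1: row 3 has {}; col 3 has {2,3,4,5,6}; box has {4,5} → only 1 remains.
D5 = 1: row 5 has {2,4,5,6}; col 4 has {3}; box has {2,4} → only 1 remains.
B2 = 2: row 2 has {1,4,6}; col 2 has {5}; box has {3,4,6} → only 2 remains.
D2 = 5: row 2 has {1,2,4,6}; col 4 has {1,3}; box has {1,4} → only 5 remains.
E2 = 3: row 2 has {1,2,4,5,6}; col 5 has {1,2,4}; box has {1,4,5} → only 3 remains.
B4 = 6: row 4 has {1,3,4,5}; col 2 has {2,5}; box has {1,4,5} → only 6 remains.
F4 = 2: row 4 has {1,3,4,5,6}; col 6 has {1,4}; box has {1,3} → only 2 remains.
A5 = 3: row 5 has {1,2,4,5,6}; col 1 has {4,6}; box has {2,5,6} → only 3 remains.
A6 = 1: row 6 has {2}; col 1 has {3,4,6}; box has {2,3,5,6} → only 1 remains.
B6 = 4: row 6 has {1,2}; col 2 has {2,5,6}; box has {1,2,3,5,6} → only 4 remains.
D6 = 6: row 6 has {1,2,4}; col 4 has {1,3,5}; box has {1,2,4} → only 6 remains.
E6 = 5: row 6 has {1,2,4,6}; col 5 has {1,2,3,4}; box has {1,2,4,6} → only 5 remains.
F6 = 3: row 6 has {1,2,4,5,6}; col 6 has {1,2,4}; box has {1,2,4,5,6} → only 3 remains.
A1 = 5: row 1 has {3,4}; col 1 has {1,3,4,6}; box has {2,3,4,6} → only 5 remains.
B1 = 1: row 1 has {3,4,5}; col 2 has {2,4,5,6}; box has {2,3,4,5,6} → only 1 remains.
D1 = 2: row 1 has {1,3,4,5}; col 4 has {1,3,5,6}; box has {1,3,4,5} → only 2 remains.

2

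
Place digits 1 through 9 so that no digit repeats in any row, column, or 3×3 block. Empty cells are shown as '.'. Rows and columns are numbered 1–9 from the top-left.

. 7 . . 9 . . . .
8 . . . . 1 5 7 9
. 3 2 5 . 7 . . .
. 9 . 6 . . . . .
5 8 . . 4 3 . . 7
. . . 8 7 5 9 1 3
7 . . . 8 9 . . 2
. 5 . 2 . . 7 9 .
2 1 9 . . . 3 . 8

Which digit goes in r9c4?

7

r3c5 = 6: row 3 has {2,3,5,7}; col 5 has {4,7,8,9}; box has {1,5,7,9} → only 6 remains.
r4c6 = 2: row 4 has {6,9}; col 6 has {1,3,5,7,9}; box has {3,4,5,6,7,8} → only 2 remains.
r9c5 = 5: row 9 has {1,2,3,8,9}; col 5 has {4,6,7,8,9}; box has {2,8,9} → only 5 remains.
r4c5 = 1: row 4 has {2,6,9}; col 5 has {4,5,6,7,8,9}; box has {2,3,4,5,6,7,8} → only 1 remains.
r5c4 = 9: row 5 has {3,4,5,7,8}; col 4 has {2,5,6,8}; box has {1,2,3,4,5,6,7,8} → only 9 remains.
r8c5 = 3: row 8 has {2,5,7,9}; col 5 has {1,4,5,6,7,8,9}; box has {2,5,8,9} → only 3 remains.
r2c5 = 2: row 2 has {1,5,7,8,9}; col 5 has {1,3,4,5,6,7,8,9}; box has {1,5,6,7,9} → only 2 remains.
r1c3 = 5: in row 1, 5 can only go here (every other open cell in that row sees a 5).
r2c4 = 3: in row 2, 3 can only go here (every other open cell in that row sees a 3).
r1c4 = 4: row 1 has {5,7,9}; col 4 has {2,3,5,6,8,9}; box has {1,2,3,5,6,7,9} → only 4 remains.
r1c6 = 8: row 1 has {4,5,7,9}; col 6 has {1,2,3,5,7,9}; box has {1,2,3,4,5,6,7,9} → only 8 remains.
r7c4 = 1: row 7 has {2,7,8,9}; col 4 has {2,3,4,5,6,8,9}; box has {2,3,5,8,9} → only 1 remains.
r9c4 = 7: row 9 has {1,2,3,5,8,9}; col 4 has {1,2,3,4,5,6,8,9}; box has {1,2,3,5,8,9} → only 7 remains.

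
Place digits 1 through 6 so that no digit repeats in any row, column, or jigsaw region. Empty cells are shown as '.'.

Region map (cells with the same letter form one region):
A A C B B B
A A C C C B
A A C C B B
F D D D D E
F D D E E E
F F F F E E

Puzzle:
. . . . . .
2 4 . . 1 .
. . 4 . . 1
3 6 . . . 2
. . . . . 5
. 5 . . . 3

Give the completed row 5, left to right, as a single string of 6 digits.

423165

r2c6 = 6 (sole candidate).
r3c2 = 3 (sole candidate).
r1c2 = 1 (sole candidate).
r1c6 = 4 (sole candidate).
r5c2 = 2: row 5 has {5}; col 2 has {1,3,4,5,6}; region has {6} → only 2 remains.
r5c3 = 3: in row 5, 3 can only go here (every other open cell in that row sees a 3).
r2c3 = 5 (sole candidate).
r2c4 = 3 (sole candidate).
r4c3 = 1 (sole candidate).
r1c5 = 3 (hidden single in row 1).
r3c5 = 2 (hidden single in column 5).
r1c4 = 5 (sole candidate).
r3c4 = 6 (sole candidate).
r4c4 = 4 (sole candidate).
r4c5 = 5 (sole candidate).
r5c4 = 1: row 5 has {2,3,5}; col 4 has {3,4,5,6}; region has {2,3,5} → only 1 remains.
r6c4 = 2 (sole candidate).
r1c1 = 6 (sole candidate).
r1c3 = 2 (sole candidate).
r3c1 = 5 (sole candidate).
r5c1 = 4: row 5 has {1,2,3,5}; col 1 has {2,3,5,6}; region has {2,3,5} → only 4 remains.
r5c5 = 6: row 5 has {1,2,3,4,5}; col 5 has {1,2,3,5}; region has {1,2,3,5} → only 6 remains.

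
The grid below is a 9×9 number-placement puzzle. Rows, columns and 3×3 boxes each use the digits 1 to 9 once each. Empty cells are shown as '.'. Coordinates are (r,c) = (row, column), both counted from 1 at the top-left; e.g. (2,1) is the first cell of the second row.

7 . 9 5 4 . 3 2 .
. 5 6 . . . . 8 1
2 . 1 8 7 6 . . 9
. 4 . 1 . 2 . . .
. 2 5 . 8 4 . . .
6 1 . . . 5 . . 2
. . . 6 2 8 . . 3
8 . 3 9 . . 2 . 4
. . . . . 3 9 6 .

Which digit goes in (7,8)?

(1,2) = 8 (sole candidate).
(1,6) = 1 (sole candidate).
(1,9) = 6 (sole candidate).
(2,6) = 9 (sole candidate).
(3,2) = 3 (sole candidate).
(5,9) = 7 (sole candidate).
(8,6) = 7 (sole candidate).
(9,2) = 7 (sole candidate).
(9,4) = 4 (sole candidate).
(2,1) = 4 (sole candidate).
(2,5) = 3 (sole candidate).
(2,7) = 7 (sole candidate).
(5,4) = 3 (sole candidate).
(6,4) = 7 (sole candidate).
(6,5) = 9 (sole candidate).
(7,2) = 9 (sole candidate).
(7,3) = 4 (sole candidate).
(8,2) = 6 (sole candidate).
(9,3) = 2 (sole candidate).
(2,4) = 2 (sole candidate).
(4,5) = 6 (sole candidate).
(5,1) = 9 (sole candidate).
(5,8) = 1 (sole candidate).
(6,3) = 8 (sole candidate).
(6,7) = 4 (sole candidate).
(6,8) = 3 (sole candidate).
(8,8) = 5 (sole candidate).
(9,9) = 8 (sole candidate).
(3,7) = 5 (sole candidate).
(3,8) = 4 (sole candidate).
(4,1) = 3 (sole candidate).
(4,3) = 7 (sole candidate).
(4,7) = 8 (sole candidate).
(4,8) = 9 (sole candidate).
(4,9) = 5 (sole candidate).
(5,7) = 6 (sole candidate).
(7,7) = 1 (sole candidate).
(7,8) = 7: row 7 has {1,2,3,4,6,8,9}; col 8 has {1,2,3,4,5,6,8,9}; box has {1,2,3,4,5,6,8,9} → only 7 remains.

7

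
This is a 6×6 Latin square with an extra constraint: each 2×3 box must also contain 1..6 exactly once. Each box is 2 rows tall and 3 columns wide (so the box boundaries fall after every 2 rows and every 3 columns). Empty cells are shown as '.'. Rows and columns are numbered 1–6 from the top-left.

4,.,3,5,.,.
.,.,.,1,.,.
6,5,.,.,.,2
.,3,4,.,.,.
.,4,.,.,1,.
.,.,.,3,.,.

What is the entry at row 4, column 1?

row 1, column 6 = 6: row 1 has {3,4,5}; col 6 has {2}; box has {1,5} → only 6 remains.
row 3, column 3 = 1: row 3 has {2,5,6}; col 3 has {3,4}; box has {3,4,5,6} → only 1 remains.
row 3, column 4 = 4: row 3 has {1,2,5,6}; col 4 has {1,3,5}; box has {2} → only 4 remains.
row 3, column 5 = 3: row 3 has {1,2,4,5,6}; col 5 has {1}; box has {2,4} → only 3 remains.
row 4, column 1 = 2: row 4 has {3,4}; col 1 has {4,6}; box has {1,3,4,5,6} → only 2 remains.

2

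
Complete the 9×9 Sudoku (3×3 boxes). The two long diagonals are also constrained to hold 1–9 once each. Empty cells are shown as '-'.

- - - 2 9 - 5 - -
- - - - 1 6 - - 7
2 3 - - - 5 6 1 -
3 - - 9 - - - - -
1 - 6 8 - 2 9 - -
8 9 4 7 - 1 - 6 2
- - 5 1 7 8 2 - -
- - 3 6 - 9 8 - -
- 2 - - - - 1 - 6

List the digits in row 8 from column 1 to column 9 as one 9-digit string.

r3c4 = 4: row 3 has {1,2,3,5,6}; col 4 has {1,2,6,7,8,9}; box has {1,2,5,6,9} → only 4 remains.
r3c5 = 8: row 3 has {1,2,3,4,5,6}; col 5 has {1,7,9}; box has {1,2,4,5,6,9} → only 8 remains.
r3c9 = 9: row 3 has {1,2,3,4,5,6,8}; col 9 has {2,6,7}; box has {1,5,6,7} → only 9 remains.
r4c6 = 4: row 4 has {3,9}; col 6 has {1,2,5,6,8,9}; box has {1,2,7,8,9}; anti-diagonal has {5,6,7} → only 4 remains.
r4c7 = 7: row 4 has {3,4,9}; col 7 has {1,2,5,6,8,9}; box has {2,6,9} → only 7 remains.
r5c5 = 3: row 5 has {1,2,6,8,9}; col 5 has {1,7,8,9}; box has {1,2,4,7,8,9}; main diagonal has {1,2,6,9}; anti-diagonal has {4,5,6,7} → only 3 remains.
r6c5 = 5: row 6 has {1,2,4,6,7,8,9}; col 5 has {1,3,7,8,9}; box has {1,2,3,4,7,8,9} → only 5 remains.
r6c7 = 3: row 6 has {1,2,4,5,6,7,8,9}; col 7 has {1,2,5,6,7,8,9}; box has {2,6,7,9} → only 3 remains.
r8c2 = 1: row 8 has {3,6,8,9}; col 2 has {2,3,9}; box has {2,3,5}; anti-diagonal has {3,4,5,6,7} → only 1 remains.
r9c1 = 9: row 9 has {1,2,6}; col 1 has {1,2,3,8}; box has {1,2,3,5}; anti-diagonal has {1,3,4,5,6,7} → only 9 remains.
r9c5 = 4: row 9 has {1,2,6,9}; col 5 has {1,3,5,7,8,9}; box has {1,6,7,8,9} → only 4 remains.
r9c6 = 3: row 9 has {1,2,4,6,9}; col 6 has {1,2,4,5,6,8,9}; box has {1,4,6,7,8,9} → only 3 remains.
r1c6 = 7: row 1 has {2,5,9}; col 6 has {1,2,3,4,5,6,8,9}; box has {1,2,4,5,6,8,9} → only 7 remains.
r1c9 = 8: row 1 has {2,5,7,9}; col 9 has {2,6,7,9}; box has {1,5,6,7,9}; anti-diagonal has {1,3,4,5,6,7,9} → only 8 remains.
r2c4 = 3: row 2 has {1,6,7}; col 4 has {1,2,4,6,7,8,9}; box has {1,2,4,5,6,7,8,9} → only 3 remains.
r2c7 = 4: row 2 has {1,3,6,7}; col 7 has {1,2,3,5,6,7,8,9}; box has {1,5,6,7,8,9} → only 4 remains.
r2c8 = 2: row 2 has {1,3,4,6,7}; col 8 has {1,6}; box has {1,4,5,6,7,8,9}; anti-diagonal has {1,3,4,5,6,7,8,9} → only 2 remains.
r3c3 = 7: row 3 has {1,2,3,4,5,6,8,9}; col 3 has {3,4,5,6}; box has {2,3}; main diagonal has {1,2,3,6,9} → only 7 remains.
r4c2 = 5: row 4 has {3,4,7,9}; col 2 has {1,2,3,9}; box has {1,3,4,6,8,9} → only 5 remains.
r4c3 = 2: row 4 has {3,4,5,7,9}; col 3 has {3,4,5,6,7}; box has {1,3,4,5,6,8,9} → only 2 remains.
r4c5 = 6: row 4 has {2,3,4,5,7,9}; col 5 has {1,3,4,5,7,8,9}; box has {1,2,3,4,5,7,8,9} → only 6 remains.
r4c8 = 8: row 4 has {2,3,4,5,6,7,9}; col 8 has {1,2,6}; box has {2,3,6,7,9} → only 8 remains.
r4c9 = 1: row 4 has {2,3,4,5,6,7,8,9}; col 9 has {2,6,7,8,9}; box has {2,3,6,7,8,9} → only 1 remains.
r5c2 = 7: row 5 has {1,2,3,6,8,9}; col 2 has {1,2,3,5,9}; box has {1,2,3,4,5,6,8,9} → only 7 remains.
r8c5 = 2: row 8 has {1,3,6,8,9}; col 5 has {1,3,4,5,6,7,8,9}; box has {1,3,4,6,7,8,9} → only 2 remains.
r9c3 = 8: row 9 has {1,2,3,4,6,9}; col 3 has {2,3,4,5,6,7}; box has {1,2,3,5,9} → only 8 remains.
r9c4 = 5: row 9 has {1,2,3,4,6,8,9}; col 4 has {1,2,3,4,6,7,8,9}; box has {1,2,3,4,6,7,8,9} → only 5 remains.
r9c8 = 7: row 9 has {1,2,3,4,5,6,8,9}; col 8 has {1,2,6,8}; box has {1,2,6,8} → only 7 remains.
r1c1 = 4: row 1 has {2,5,7,8,9}; col 1 has {1,2,3,8,9}; box has {2,3,7}; main diagonal has {1,2,3,6,7,9} → only 4 remains.
r1c2 = 6: row 1 has {2,4,5,7,8,9}; col 2 has {1,2,3,5,7,9}; box has {2,3,4,7} → only 6 remains.
r1c3 = 1: row 1 has {2,4,5,6,7,8,9}; col 3 has {2,3,4,5,6,7,8}; box has {2,3,4,6,7} → only 1 remains.
r1c8 = 3: row 1 has {1,2,4,5,6,7,8,9}; col 8 has {1,2,6,7,8}; box has {1,2,4,5,6,7,8,9} → only 3 remains.
r2c1 = 5: row 2 has {1,2,3,4,6,7}; col 1 has {1,2,3,4,8,9}; box has {1,2,3,4,6,7} → only 5 remains.
r2c2 = 8: row 2 has {1,2,3,4,5,6,7}; col 2 has {1,2,3,5,6,7,9}; box has {1,2,3,4,5,6,7}; main diagonal has {1,2,3,4,6,7,9} → only 8 remains.
r2c3 = 9: row 2 has {1,2,3,4,5,6,7,8}; col 3 has {1,2,3,4,5,6,7,8}; box has {1,2,3,4,5,6,7,8} → only 9 remains.
r7c1 = 6: row 7 has {1,2,5,7,8}; col 1 has {1,2,3,4,5,8,9}; box has {1,2,3,5,8,9} → only 6 remains.
r7c2 = 4: row 7 has {1,2,5,6,7,8}; col 2 has {1,2,3,5,6,7,8,9}; box has {1,2,3,5,6,8,9} → only 4 remains.
r7c8 = 9: row 7 has {1,2,4,5,6,7,8}; col 8 has {1,2,3,6,7,8}; box has {1,2,6,7,8} → only 9 remains.
r7c9 = 3: row 7 has {1,2,4,5,6,7,8,9}; col 9 has {1,2,6,7,8,9}; box has {1,2,6,7,8,9} → only 3 remains.
r8c1 = 7: row 8 has {1,2,3,6,8,9}; col 1 has {1,2,3,4,5,6,8,9}; box has {1,2,3,4,5,6,8,9} → only 7 remains.
r8c8 = 5: row 8 has {1,2,3,6,7,8,9}; col 8 has {1,2,3,6,7,8,9}; box has {1,2,3,6,7,8,9}; main diagonal has {1,2,3,4,6,7,8,9} → only 5 remains.
r8c9 = 4: row 8 has {1,2,3,5,6,7,8,9}; col 9 has {1,2,3,6,7,8,9}; box has {1,2,3,5,6,7,8,9} → only 4 remains.

713629854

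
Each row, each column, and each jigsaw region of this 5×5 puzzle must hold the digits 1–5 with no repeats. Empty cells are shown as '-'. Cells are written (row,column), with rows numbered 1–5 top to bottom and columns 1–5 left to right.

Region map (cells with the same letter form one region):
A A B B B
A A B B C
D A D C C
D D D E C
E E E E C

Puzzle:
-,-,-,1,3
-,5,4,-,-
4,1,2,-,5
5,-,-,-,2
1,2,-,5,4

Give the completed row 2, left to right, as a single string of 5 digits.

(1,1) = 2 (sole candidate).
(1,2) = 4 (sole candidate).
(1,3) = 5 (sole candidate).
(2,1) = 3: row 2 has {4,5}; col 1 has {1,2,4,5}; region has {1,2,4,5} → only 3 remains.
(2,4) = 2: row 2 has {3,4,5}; col 4 has {1,5}; region has {1,3,4,5} → only 2 remains.
(2,5) = 1: row 2 has {2,3,4,5}; col 5 has {2,3,4,5}; region has {2,4,5} → only 1 remains.

35421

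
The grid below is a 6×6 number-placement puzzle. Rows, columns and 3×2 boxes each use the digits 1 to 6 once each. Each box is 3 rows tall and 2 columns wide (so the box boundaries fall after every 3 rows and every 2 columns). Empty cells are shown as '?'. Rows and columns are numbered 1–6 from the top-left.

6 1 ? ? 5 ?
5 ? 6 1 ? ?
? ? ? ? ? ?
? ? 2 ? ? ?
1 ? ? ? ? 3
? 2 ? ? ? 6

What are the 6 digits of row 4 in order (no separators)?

462315

row 3, column 5 = 6 (hidden single in row 3).
row 3, column 6 = 1 (hidden single in row 3).
row 4, column 5 = 1: in row 4, 1 can only go here (every other open cell in that row sees a 1).
row 6, column 5 = 4 (sole candidate).
row 4, column 6 = 5: row 4 has {1,2}; col 6 has {1,3,6}; box has {1,3,4,6} → only 5 remains.
row 5, column 5 = 2 (sole candidate).
row 6, column 1 = 3 (sole candidate).
row 6, column 4 = 5 (sole candidate).
row 2, column 5 = 3 (sole candidate).
row 4, column 1 = 4: row 4 has {1,2,5}; col 1 has {1,3,5,6}; box has {1,2,3} → only 4 remains.
row 4, column 2 = 6: row 4 has {1,2,4,5}; col 2 has {1,2}; box has {1,2,3,4} → only 6 remains.
row 4, column 4 = 3: row 4 has {1,2,4,5,6}; col 4 has {1,5}; box has {2,5} → only 3 remains.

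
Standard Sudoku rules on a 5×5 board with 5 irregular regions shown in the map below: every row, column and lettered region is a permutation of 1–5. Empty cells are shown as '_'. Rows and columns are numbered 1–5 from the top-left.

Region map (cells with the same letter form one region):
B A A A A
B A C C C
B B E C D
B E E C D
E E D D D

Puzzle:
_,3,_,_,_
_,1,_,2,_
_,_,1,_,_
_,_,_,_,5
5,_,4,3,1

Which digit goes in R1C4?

R3C5 = 2: row 3 has {1}; col 5 has {1,5}; region has {1,3,4,5} → only 2 remains.
R5C2 = 2: row 5 has {1,3,4,5}; col 2 has {1,3}; region has {1,5} → only 2 remains.
R1C5 = 4: row 1 has {3}; col 5 has {1,2,5}; region has {1,3} → only 4 remains.
R2C5 = 3: row 2 has {1,2}; col 5 has {1,2,4,5}; region has {2} → only 3 remains.
R4C2 = 4: row 4 has {5}; col 2 has {1,2,3}; region has {1,2,5} → only 4 remains.
R4C3 = 3: row 4 has {4,5}; col 3 has {1,4}; region has {1,2,4,5} → only 3 remains.
R4C4 = 1: row 4 has {3,4,5}; col 4 has {2,3}; region has {2,3} → only 1 remains.
R1C4 = 5: row 1 has {3,4}; col 4 has {1,2,3}; region has {1,3,4} → only 5 remains.

5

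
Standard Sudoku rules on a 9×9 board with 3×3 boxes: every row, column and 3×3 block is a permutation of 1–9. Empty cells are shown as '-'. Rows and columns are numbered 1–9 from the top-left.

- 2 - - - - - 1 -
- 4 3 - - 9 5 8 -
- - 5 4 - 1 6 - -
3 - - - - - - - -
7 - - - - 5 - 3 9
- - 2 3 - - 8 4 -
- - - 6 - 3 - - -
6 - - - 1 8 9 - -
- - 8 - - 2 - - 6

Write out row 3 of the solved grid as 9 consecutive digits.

row 2, column 1 = 1 (sole candidate).
row 2, column 5 = 6 (hidden single in row 2).
row 1, column 6 = 7 (sole candidate).
row 2, column 4 = 2 (sole candidate).
row 2, column 9 = 7 (sole candidate).
row 6, column 6 = 6 (sole candidate).
row 4, column 6 = 4 (sole candidate).
row 1, column 3 = 6 (hidden single in row 1).
row 1, column 1 = 9 (hidden single in row 1).
row 3, column 1 = 8: row 3 has {1,4,5,6}; col 1 has {1,3,6,7,9}; box has {1,2,3,4,5,6,9} → only 8 remains.
row 3, column 2 = 7: row 3 has {1,4,5,6,8}; col 2 has {2,4}; box has {1,2,3,4,5,6,8,9} → only 7 remains.
row 3, column 5 = 3: row 3 has {1,4,5,6,7,8}; col 5 has {1,6}; box has {1,2,4,6,7,9} → only 3 remains.
row 3, column 9 = 2: row 3 has {1,3,4,5,6,7,8}; col 9 has {6,7,9}; box has {1,5,6,7,8} → only 2 remains.
row 6, column 1 = 5 (sole candidate).
row 6, column 9 = 1 (sole candidate).
row 9, column 1 = 4 (sole candidate).
row 3, column 8 = 9: row 3 has {1,2,3,4,5,6,7,8}; col 8 has {1,3,4,8}; box has {1,2,5,6,7,8} → only 9 remains.

875431692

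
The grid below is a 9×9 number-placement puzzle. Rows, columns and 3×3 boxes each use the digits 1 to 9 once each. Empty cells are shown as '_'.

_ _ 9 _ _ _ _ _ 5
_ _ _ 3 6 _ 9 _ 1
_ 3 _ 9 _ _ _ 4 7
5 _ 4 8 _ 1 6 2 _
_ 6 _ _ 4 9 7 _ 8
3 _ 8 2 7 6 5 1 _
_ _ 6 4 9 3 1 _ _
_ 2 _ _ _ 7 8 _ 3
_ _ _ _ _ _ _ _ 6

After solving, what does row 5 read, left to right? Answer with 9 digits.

row 2, column 8 = 8: row 2 has {1,3,6,9}; col 8 has {1,2,4}; box has {1,4,5,7,9} → only 8 remains.
row 3, column 7 = 2: row 3 has {3,4,7,9}; col 7 has {1,5,6,7,8,9}; box has {1,4,5,7,8,9} → only 2 remains.
row 4, column 5 = 3: row 4 has {1,2,4,5,6,8}; col 5 has {4,6,7,9}; box has {1,2,4,6,7,8,9} → only 3 remains.
row 4, column 9 = 9: row 4 has {1,2,3,4,5,6,8}; col 9 has {1,3,5,6,7,8}; box has {1,2,5,6,7,8} → only 9 remains.
row 5, column 4 = 5: row 5 has {4,6,7,8,9}; col 4 has {2,3,4,8,9}; box has {1,2,3,4,6,7,8,9} → only 5 remains.
row 5, column 8 = 3: row 5 has {4,5,6,7,8,9}; col 8 has {1,2,4,8}; box has {1,2,5,6,7,8,9} → only 3 remains.
row 6, column 2 = 9: row 6 has {1,2,3,5,6,7,8}; col 2 has {2,3,6}; box has {3,4,5,6,8} → only 9 remains.
row 6, column 9 = 4: row 6 has {1,2,3,5,6,7,8,9}; col 9 has {1,3,5,6,7,8,9}; box has {1,2,3,5,6,7,8,9} → only 4 remains.
row 7, column 9 = 2: row 7 has {1,3,4,6,9}; col 9 has {1,3,4,5,6,7,8,9}; box has {1,3,6,8} → only 2 remains.
row 9, column 4 = 1: row 9 has {6}; col 4 has {2,3,4,5,8,9}; box has {3,4,7,9} → only 1 remains.
row 9, column 7 = 4: row 9 has {1,6}; col 7 has {1,2,5,6,7,8,9}; box has {1,2,3,6,8} → only 4 remains.
row 1, column 4 = 7: row 1 has {5,9}; col 4 has {1,2,3,4,5,8,9}; box has {3,6,9} → only 7 remains.
row 1, column 7 = 3: row 1 has {5,7,9}; col 7 has {1,2,4,5,6,7,8,9}; box has {1,2,4,5,7,8,9} → only 3 remains.
row 1, column 8 = 6: row 1 has {3,5,7,9}; col 8 has {1,2,3,4,8}; box has {1,2,3,4,5,7,8,9} → only 6 remains.
row 4, column 2 = 7: row 4 has {1,2,3,4,5,6,8,9}; col 2 has {2,3,6,9}; box has {3,4,5,6,8,9} → only 7 remains.
row 8, column 4 = 6: row 8 has {2,3,7,8}; col 4 has {1,2,3,4,5,7,8,9}; box has {1,3,4,7,9} → only 6 remains.
row 8, column 5 = 5: row 8 has {2,3,6,7,8}; col 5 has {3,4,6,7,9}; box has {1,3,4,6,7,9} → only 5 remains.
row 8, column 8 = 9: row 8 has {2,3,5,6,7,8}; col 8 has {1,2,3,4,6,8}; box has {1,2,3,4,6,8} → only 9 remains.
row 8, column 3 = 1: row 8 has {2,3,5,6,7,8,9}; col 3 has {4,6,8,9}; box has {2,6} → only 1 remains.
row 3, column 3 = 5: row 3 has {2,3,4,7,9}; col 3 has {1,4,6,8,9}; box has {3,9} → only 5 remains.
row 3, column 6 = 8: row 3 has {2,3,4,5,7,9}; col 6 has {1,3,6,7,9}; box has {3,6,7,9} → only 8 remains.
row 5, column 3 = 2: row 5 has {3,4,5,6,7,8,9}; col 3 has {1,4,5,6,8,9}; box has {3,4,5,6,7,8,9} → only 2 remains.
row 8, column 1 = 4: row 8 has {1,2,3,5,6,7,8,9}; col 1 has {3,5}; box has {1,2,6} → only 4 remains.
row 9, column 6 = 2: row 9 has {1,4,6}; col 6 has {1,3,6,7,8,9}; box has {1,3,4,5,6,7,9} → only 2 remains.
row 1, column 6 = 4: row 1 has {3,5,6,7,9}; col 6 has {1,2,3,6,7,8,9}; box has {3,6,7,8,9} → only 4 remains.
row 2, column 2 = 4: row 2 has {1,3,6,8,9}; col 2 has {2,3,6,7,9}; box has {3,5,9} → only 4 remains.
row 2, column 3 = 7: row 2 has {1,3,4,6,8,9}; col 3 has {1,2,4,5,6,8,9}; box has {3,4,5,9} → only 7 remains.
row 2, column 6 = 5: row 2 has {1,3,4,6,7,8,9}; col 6 has {1,2,3,4,6,7,8,9}; box has {3,4,6,7,8,9} → only 5 remains.
row 3, column 5 = 1: row 3 has {2,3,4,5,7,8,9}; col 5 has {3,4,5,6,7,9}; box has {3,4,5,6,7,8,9} → only 1 remains.
row 5, column 1 = 1: row 5 has {2,3,4,5,6,7,8,9}; col 1 has {3,4,5}; box has {2,3,4,5,6,7,8,9} → only 1 remains.

162549738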